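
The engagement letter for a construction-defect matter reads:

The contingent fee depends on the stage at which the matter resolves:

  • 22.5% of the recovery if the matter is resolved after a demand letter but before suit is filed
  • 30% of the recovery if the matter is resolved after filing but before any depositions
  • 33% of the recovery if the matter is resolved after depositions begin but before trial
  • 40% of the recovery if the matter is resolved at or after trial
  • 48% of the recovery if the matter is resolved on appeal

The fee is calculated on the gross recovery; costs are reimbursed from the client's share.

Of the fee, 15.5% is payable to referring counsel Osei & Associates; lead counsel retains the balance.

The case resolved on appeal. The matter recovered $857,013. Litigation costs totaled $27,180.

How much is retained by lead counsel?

Fee base is the gross recovery, $857,013; costs are reimbursed separately.
The matter resolved on appeal, so the 48% rate applies.
$857,013 × 48% = $411,366.24
Referral share: 15.5% of $411,366.24 = $63,761.77; lead counsel retains $411,366.24 − $63,761.77 = $347,604.47.

$347,604.47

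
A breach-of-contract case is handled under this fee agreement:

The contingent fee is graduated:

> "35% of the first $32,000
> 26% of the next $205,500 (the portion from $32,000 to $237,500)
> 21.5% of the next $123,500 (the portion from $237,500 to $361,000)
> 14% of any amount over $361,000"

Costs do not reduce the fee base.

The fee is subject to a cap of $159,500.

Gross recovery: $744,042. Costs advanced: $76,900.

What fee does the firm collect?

$144,808.38

Fee base is the gross recovery, $744,042; costs are reimbursed separately.
First $32,000 at 35% = $11,200.00
Next $205,500 at 26% = $53,430.00
Next $123,500 at 21.5% = $26,552.50
Remaining $383,042 at 14% = $53,625.88
Fee: $11,200.00 + $53,430.00 + $26,552.50 + $53,625.88 = $144,808.38
$144,808.38 is under the $159,500 cap.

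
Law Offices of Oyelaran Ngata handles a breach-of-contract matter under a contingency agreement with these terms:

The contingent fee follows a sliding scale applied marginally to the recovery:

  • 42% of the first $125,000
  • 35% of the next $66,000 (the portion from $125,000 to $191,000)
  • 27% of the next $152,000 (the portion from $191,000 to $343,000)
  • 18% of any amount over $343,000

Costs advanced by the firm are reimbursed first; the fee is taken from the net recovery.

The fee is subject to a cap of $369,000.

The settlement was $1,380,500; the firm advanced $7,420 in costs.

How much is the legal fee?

$302,054.40

Fee base (net of costs): $1,380,500 − $7,420 = $1,373,080
First $125,000 at 42% = $52,500.00
Next $66,000 at 35% = $23,100.00
Next $152,000 at 27% = $41,040.00
Remaining $1,030,080 at 18% = $185,414.40
Fee: $52,500.00 + $23,100.00 + $41,040.00 + $185,414.40 = $302,054.40
$302,054.40 is under the $369,000 cap.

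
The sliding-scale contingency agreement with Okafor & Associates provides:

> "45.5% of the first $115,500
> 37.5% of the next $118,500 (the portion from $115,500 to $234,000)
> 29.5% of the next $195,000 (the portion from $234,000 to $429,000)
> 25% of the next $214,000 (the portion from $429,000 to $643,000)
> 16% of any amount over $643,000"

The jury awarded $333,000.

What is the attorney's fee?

First $115,500 at 45.5% = $52,552.50
Next $118,500 at 37.5% = $44,437.50
Remaining $99,000 at 29.5% = $29,205.00
Fee: $52,552.50 + $44,437.50 + $29,205.00 = $126,195.00

$126,195.00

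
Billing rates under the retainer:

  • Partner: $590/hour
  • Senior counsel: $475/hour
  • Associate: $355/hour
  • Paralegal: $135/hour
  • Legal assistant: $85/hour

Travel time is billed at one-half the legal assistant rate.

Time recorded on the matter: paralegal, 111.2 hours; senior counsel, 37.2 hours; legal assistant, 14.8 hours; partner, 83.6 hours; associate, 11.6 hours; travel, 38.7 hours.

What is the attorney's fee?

Partner: 83.6 × $590 = $49,324.00
Senior counsel: 37.2 × $475 = $17,670.00
Associate: 11.6 × $355 = $4,118.00
Paralegal: 111.2 × $135 = $15,012.00
Legal assistant: 14.8 × $85 = $1,258.00
Subtotal: $49,324.00 + $17,670.00 + $4,118.00 + $15,012.00 + $1,258.00 = $87,382.00
Travel: 38.7 × ($85 ÷ 2) = 38.7 × $42.50 = $1,644.75
Total: $87,382.00 + $1,644.75 = $89,026.75

$89,026.75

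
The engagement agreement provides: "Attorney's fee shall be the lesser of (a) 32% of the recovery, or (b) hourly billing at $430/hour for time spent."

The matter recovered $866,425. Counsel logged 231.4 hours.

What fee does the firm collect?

$99,502.00

(a) 32% of $866,425 = $277,256.00
(b) 231.4 × $430 = $99,502.00
The lesser is (b): $99,502.00.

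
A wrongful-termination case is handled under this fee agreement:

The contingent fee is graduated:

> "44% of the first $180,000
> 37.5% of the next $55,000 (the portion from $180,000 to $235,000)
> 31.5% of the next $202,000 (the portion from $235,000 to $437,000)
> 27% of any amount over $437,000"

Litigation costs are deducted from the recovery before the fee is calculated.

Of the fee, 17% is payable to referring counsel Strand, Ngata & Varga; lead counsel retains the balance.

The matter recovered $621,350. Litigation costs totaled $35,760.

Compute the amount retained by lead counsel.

Fee base (net of costs): $621,350 − $35,760 = $585,590
First $180,000 at 44% = $79,200.00
Next $55,000 at 37.5% = $20,625.00
Next $202,000 at 31.5% = $63,630.00
Remaining $148,590 at 27% = $40,119.30
Fee: $79,200.00 + $20,625.00 + $63,630.00 + $40,119.30 = $203,574.30
Referral share: 17% of $203,574.30 = $34,607.63; lead counsel retains $203,574.30 − $34,607.63 = $168,966.67.

$168,966.67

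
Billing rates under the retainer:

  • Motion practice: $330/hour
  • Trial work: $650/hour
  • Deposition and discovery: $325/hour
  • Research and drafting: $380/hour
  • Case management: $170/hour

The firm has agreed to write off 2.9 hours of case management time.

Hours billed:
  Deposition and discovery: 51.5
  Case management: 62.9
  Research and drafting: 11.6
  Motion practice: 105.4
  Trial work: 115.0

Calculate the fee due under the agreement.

$140,877.50

Motion practice: 105.4 × $330 = $34,782.00
Trial work: 115.0 × $650 = $74,750.00
Deposition and discovery: 51.5 × $325 = $16,737.50
Research and drafting: 11.6 × $380 = $4,408.00
Case management: 62.9 × $170 = $10,693.00
Subtotal: $141,370.50
Write-off: 2.9 × $170 = $493.00
Total: $141,370.50 − $493.00 = $140,877.50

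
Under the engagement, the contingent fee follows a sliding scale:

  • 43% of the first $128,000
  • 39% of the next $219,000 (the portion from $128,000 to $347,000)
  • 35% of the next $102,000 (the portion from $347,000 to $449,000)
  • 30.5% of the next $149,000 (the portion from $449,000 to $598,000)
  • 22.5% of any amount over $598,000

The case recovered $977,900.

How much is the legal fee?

First $128,000 at 43% = $55,040.00
Next $219,000 at 39% = $85,410.00
Next $102,000 at 35% = $35,700.00
Next $149,000 at 30.5% = $45,445.00
Remaining $379,900 at 22.5% = $85,477.50
Fee: $55,040.00 + $85,410.00 + $35,700.00 + $45,445.00 + $85,477.50 = $307,072.50

$307,072.50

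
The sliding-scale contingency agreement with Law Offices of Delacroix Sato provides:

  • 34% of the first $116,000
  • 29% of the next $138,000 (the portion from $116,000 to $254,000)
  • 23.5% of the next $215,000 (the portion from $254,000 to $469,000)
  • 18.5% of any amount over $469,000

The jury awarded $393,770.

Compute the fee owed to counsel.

$112,305.95

First $116,000 at 34% = $39,440.00
Next $138,000 at 29% = $40,020.00
Remaining $139,770 at 23.5% = $32,845.95
Fee: $39,440.00 + $40,020.00 + $32,845.95 = $112,305.95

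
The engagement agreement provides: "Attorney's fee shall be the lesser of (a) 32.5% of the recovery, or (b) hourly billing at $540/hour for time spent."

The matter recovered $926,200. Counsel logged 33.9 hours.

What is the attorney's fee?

$18,306.00

(a) 32.5% of $926,200 = $301,015.00
(b) 33.9 × $540 = $18,306.00
The lesser is (b): $18,306.00.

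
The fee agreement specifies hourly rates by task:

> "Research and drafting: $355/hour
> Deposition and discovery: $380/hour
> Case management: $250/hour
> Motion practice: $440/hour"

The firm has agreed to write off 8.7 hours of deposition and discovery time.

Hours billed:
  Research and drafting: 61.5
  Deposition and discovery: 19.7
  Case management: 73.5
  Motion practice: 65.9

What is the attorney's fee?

$73,383.50

Research and drafting: 61.5 × $355 = $21,832.50
Deposition and discovery: 19.7 × $380 = $7,486.00
Case management: 73.5 × $250 = $18,375.00
Motion practice: 65.9 × $440 = $28,996.00
Subtotal: $76,689.50
Write-off: 8.7 × $380 = $3,306.00
Total: $76,689.50 − $3,306.00 = $73,383.50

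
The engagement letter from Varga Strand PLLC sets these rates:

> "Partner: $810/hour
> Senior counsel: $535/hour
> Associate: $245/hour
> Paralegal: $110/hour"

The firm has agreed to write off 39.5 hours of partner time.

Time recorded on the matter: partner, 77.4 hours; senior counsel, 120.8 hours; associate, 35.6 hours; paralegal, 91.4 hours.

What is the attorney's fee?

$114,103.00

Partner: 77.4 × $810 = $62,694.00
Senior counsel: 120.8 × $535 = $64,628.00
Associate: 35.6 × $245 = $8,722.00
Paralegal: 91.4 × $110 = $10,054.00
Subtotal: $146,098.00
Write-off: 39.5 × $810 = $31,995.00
Total: $146,098.00 − $31,995.00 = $114,103.00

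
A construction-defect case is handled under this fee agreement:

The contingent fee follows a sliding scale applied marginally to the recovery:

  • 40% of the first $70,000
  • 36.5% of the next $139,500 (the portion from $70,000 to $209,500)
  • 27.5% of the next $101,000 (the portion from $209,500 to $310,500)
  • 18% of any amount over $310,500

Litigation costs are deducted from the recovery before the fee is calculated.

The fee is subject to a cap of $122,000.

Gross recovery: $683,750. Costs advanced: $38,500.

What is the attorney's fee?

Fee base (net of costs): $683,750 − $38,500 = $645,250
First $70,000 at 40% = $28,000.00
Next $139,500 at 36.5% = $50,917.50
Next $101,000 at 27.5% = $27,775.00
Remaining $334,750 at 18% = $60,255.00
Fee: $28,000.00 + $50,917.50 + $27,775.00 + $60,255.00 = $166,947.50
$166,947.50 exceeds the $122,000 cap, so the fee is capped at $122,000.00.

$122,000.00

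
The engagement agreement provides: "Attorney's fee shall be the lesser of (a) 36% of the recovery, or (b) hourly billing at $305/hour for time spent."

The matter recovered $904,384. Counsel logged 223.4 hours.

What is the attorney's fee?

$68,137.00

(a) 36% of $904,384 = $325,578.24
(b) 223.4 × $305 = $68,137.00
The lesser is (b): $68,137.00.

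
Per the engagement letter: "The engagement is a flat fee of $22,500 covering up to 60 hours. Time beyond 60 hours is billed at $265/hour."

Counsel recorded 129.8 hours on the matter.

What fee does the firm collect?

$40,997.00

Flat fee: $22,500.00
Excess hours: 129.8 − 60 = 69.8
Overrun: 69.8 × $265 = $18,497.00
Total: $22,500.00 + $18,497.00 = $40,997.00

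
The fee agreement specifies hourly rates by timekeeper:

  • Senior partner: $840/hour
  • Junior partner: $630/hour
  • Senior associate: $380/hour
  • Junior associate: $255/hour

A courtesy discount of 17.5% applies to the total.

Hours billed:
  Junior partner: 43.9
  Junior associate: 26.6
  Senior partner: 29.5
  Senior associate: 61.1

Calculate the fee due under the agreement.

$68,011.35

Senior partner: 29.5 × $840 = $24,780.00
Junior partner: 43.9 × $630 = $27,657.00
Senior associate: 61.1 × $380 = $23,218.00
Junior associate: 26.6 × $255 = $6,783.00
Subtotal: $82,438.00
Less 17.5% discount: −$14,426.65
Total: $82,438.00 − $14,426.65 = $68,011.35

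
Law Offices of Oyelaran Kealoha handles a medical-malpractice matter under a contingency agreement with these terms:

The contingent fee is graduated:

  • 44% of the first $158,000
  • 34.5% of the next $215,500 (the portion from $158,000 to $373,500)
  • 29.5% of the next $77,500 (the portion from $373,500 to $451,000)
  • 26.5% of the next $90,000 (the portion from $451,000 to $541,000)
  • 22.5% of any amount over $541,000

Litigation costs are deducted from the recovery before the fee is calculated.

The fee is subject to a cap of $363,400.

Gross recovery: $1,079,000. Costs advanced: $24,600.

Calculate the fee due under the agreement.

$306,095.00

Fee base (net of costs): $1,079,000 − $24,600 = $1,054,400
First $158,000 at 44% = $69,520.00
Next $215,500 at 34.5% = $74,347.50
Next $77,500 at 29.5% = $22,862.50
Next $90,000 at 26.5% = $23,850.00
Remaining $513,400 at 22.5% = $115,515.00
Fee: $69,520.00 + $74,347.50 + $22,862.50 + $23,850.00 + $115,515.00 = $306,095.00
$306,095.00 is under the $363,400 cap.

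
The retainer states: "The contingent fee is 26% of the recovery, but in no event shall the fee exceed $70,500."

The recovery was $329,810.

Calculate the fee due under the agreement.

26% of $329,810 = $85,750.60
That exceeds the $70,500 cap, so the fee is capped at $70,500.

$70,500.00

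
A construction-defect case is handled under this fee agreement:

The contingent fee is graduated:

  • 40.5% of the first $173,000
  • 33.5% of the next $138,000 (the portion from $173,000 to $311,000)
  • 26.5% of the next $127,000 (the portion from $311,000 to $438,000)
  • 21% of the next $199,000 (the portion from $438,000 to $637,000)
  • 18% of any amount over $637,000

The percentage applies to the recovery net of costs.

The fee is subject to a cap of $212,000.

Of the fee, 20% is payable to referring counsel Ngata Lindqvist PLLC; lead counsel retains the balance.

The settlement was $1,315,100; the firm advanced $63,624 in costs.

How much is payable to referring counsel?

Fee base (net of costs): $1,315,100 − $63,624 = $1,251,476
First $173,000 at 40.5% = $70,065.00
Next $138,000 at 33.5% = $46,230.00
Next $127,000 at 26.5% = $33,655.00
Next $199,000 at 21% = $41,790.00
Remaining $614,476 at 18% = $110,605.68
Fee: $70,065.00 + $46,230.00 + $33,655.00 + $41,790.00 + $110,605.68 = $302,345.68
$302,345.68 exceeds the $212,000 cap, so the fee is capped at $212,000.00.
Referral share: 20% of $212,000.00 = $42,400.00; lead counsel retains $212,000.00 − $42,400.00 = $169,600.00.

$42,400.00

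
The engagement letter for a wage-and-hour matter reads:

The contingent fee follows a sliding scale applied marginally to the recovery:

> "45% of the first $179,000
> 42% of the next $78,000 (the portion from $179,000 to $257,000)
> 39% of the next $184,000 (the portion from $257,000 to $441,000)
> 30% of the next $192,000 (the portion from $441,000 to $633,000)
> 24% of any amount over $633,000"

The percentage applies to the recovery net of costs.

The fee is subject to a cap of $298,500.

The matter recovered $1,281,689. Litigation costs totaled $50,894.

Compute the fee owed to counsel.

$298,500.00

Fee base (net of costs): $1,281,689 − $50,894 = $1,230,795
First $179,000 at 45% = $80,550.00
Next $78,000 at 42% = $32,760.00
Next $184,000 at 39% = $71,760.00
Next $192,000 at 30% = $57,600.00
Remaining $597,795 at 24% = $143,470.80
Fee: $80,550.00 + $32,760.00 + $71,760.00 + $57,600.00 + $143,470.80 = $386,140.80
$386,140.80 exceeds the $298,500 cap, so the fee is capped at $298,500.00.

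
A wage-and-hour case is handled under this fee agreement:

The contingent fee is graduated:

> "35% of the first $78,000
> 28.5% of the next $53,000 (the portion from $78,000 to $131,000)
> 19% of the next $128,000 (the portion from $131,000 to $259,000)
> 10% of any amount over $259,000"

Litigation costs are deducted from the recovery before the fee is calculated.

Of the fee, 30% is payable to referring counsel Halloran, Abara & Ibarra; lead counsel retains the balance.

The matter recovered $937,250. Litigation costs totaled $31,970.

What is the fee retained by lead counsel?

Fee base (net of costs): $937,250 − $31,970 = $905,280
First $78,000 at 35% = $27,300.00
Next $53,000 at 28.5% = $15,105.00
Next $128,000 at 19% = $24,320.00
Remaining $646,280 at 10% = $64,628.00
Fee: $27,300.00 + $15,105.00 + $24,320.00 + $64,628.00 = $131,353.00
Referral share: 30% of $131,353.00 = $39,405.90; lead counsel retains $131,353.00 − $39,405.90 = $91,947.10.

$91,947.10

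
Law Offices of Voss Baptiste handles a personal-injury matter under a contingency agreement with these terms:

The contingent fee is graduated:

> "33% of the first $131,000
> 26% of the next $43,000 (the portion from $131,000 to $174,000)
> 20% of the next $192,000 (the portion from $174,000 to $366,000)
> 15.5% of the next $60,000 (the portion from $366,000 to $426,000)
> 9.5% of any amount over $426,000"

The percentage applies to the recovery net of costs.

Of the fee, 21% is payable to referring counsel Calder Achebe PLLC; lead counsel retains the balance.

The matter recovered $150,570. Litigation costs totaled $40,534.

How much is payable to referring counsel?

$7,625.49

Fee base (net of costs): $150,570 − $40,534 = $110,036
First $110,036 at 33% = $36,311.88
Referral share: 21% of $36,311.88 = $7,625.49; lead counsel retains $36,311.88 − $7,625.49 = $28,686.39.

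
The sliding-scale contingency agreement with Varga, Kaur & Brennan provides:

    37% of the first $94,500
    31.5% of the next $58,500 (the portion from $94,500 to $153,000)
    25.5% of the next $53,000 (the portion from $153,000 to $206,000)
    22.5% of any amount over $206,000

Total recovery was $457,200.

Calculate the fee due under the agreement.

First $94,500 at 37% = $34,965.00
Next $58,500 at 31.5% = $18,427.50
Next $53,000 at 25.5% = $13,515.00
Remaining $251,200 at 22.5% = $56,520.00
Fee: $34,965.00 + $18,427.50 + $13,515.00 + $56,520.00 = $123,427.50

$123,427.50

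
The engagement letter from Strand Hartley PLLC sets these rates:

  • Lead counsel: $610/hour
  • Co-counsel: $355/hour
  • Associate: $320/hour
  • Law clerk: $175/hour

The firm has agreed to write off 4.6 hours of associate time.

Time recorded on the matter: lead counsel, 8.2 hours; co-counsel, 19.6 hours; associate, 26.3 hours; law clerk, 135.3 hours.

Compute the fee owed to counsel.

$42,581.50

Lead counsel: 8.2 × $610 = $5,002.00
Co-counsel: 19.6 × $355 = $6,958.00
Associate: 26.3 × $320 = $8,416.00
Law clerk: 135.3 × $175 = $23,677.50
Subtotal: $44,053.50
Write-off: 4.6 × $320 = $1,472.00
Total: $44,053.50 − $1,472.00 = $42,581.50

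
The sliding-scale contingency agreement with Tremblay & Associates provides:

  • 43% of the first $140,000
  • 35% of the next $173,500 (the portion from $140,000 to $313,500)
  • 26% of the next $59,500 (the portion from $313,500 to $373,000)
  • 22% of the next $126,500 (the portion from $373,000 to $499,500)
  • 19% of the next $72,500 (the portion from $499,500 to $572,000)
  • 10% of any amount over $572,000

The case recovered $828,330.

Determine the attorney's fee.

$203,633.00

First $140,000 at 43% = $60,200.00
Next $173,500 at 35% = $60,725.00
Next $59,500 at 26% = $15,470.00
Next $126,500 at 22% = $27,830.00
Next $72,500 at 19% = $13,775.00
Remaining $256,330 at 10% = $25,633.00
Fee: $60,200.00 + $60,725.00 + $15,470.00 + $27,830.00 + $13,775.00 + $25,633.00 = $203,633.00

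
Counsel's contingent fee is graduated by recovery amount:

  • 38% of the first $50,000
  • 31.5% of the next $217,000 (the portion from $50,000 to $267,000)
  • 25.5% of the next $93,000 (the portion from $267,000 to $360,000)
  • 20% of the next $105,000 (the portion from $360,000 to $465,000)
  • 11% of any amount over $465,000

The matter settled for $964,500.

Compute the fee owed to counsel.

$187,015.00

First $50,000 at 38% = $19,000.00
Next $217,000 at 31.5% = $68,355.00
Next $93,000 at 25.5% = $23,715.00
Next $105,000 at 20% = $21,000.00
Remaining $499,500 at 11% = $54,945.00
Fee: $19,000.00 + $68,355.00 + $23,715.00 + $21,000.00 + $54,945.00 = $187,015.00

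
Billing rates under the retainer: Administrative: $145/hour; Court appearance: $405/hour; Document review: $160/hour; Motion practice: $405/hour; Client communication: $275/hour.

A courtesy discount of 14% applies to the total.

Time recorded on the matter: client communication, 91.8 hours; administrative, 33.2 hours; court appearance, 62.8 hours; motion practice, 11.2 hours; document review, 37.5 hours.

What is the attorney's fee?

$56,784.94

Administrative: 33.2 × $145 = $4,814.00
Court appearance: 62.8 × $405 = $25,434.00
Document review: 37.5 × $160 = $6,000.00
Motion practice: 11.2 × $405 = $4,536.00
Client communication: 91.8 × $275 = $25,245.00
Subtotal: $66,029.00
Less 14% discount: −$9,244.06
Total: $66,029.00 − $9,244.06 = $56,784.94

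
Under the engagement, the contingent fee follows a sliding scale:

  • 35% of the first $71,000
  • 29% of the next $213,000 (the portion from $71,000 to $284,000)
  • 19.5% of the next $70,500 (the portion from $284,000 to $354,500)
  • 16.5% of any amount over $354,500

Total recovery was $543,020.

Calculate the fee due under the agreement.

First $71,000 at 35% = $24,850.00
Next $213,000 at 29% = $61,770.00
Next $70,500 at 19.5% = $13,747.50
Remaining $188,520 at 16.5% = $31,105.80
Fee: $24,850.00 + $61,770.00 + $13,747.50 + $31,105.80 = $131,473.30

$131,473.30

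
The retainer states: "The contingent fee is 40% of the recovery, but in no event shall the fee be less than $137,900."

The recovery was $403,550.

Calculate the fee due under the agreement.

$161,420.00

40% of $403,550 = $161,420.00
That exceeds the $137,900 minimum.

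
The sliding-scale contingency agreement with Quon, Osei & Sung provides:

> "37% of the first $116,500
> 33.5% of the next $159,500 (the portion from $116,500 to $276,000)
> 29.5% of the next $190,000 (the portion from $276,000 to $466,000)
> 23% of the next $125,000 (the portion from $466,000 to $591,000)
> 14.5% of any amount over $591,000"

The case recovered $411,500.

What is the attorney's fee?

First $116,500 at 37% = $43,105.00
Next $159,500 at 33.5% = $53,432.50
Remaining $135,500 at 29.5% = $39,972.50
Fee: $43,105.00 + $53,432.50 + $39,972.50 = $136,510.00

$136,510.00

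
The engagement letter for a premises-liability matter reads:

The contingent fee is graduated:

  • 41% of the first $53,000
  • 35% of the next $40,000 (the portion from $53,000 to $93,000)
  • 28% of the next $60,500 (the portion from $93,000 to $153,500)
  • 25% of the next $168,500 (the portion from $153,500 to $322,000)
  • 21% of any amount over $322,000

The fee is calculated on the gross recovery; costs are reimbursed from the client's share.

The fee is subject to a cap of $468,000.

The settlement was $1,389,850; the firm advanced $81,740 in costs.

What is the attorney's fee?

Fee base is the gross recovery, $1,389,850; costs are reimbursed separately.
First $53,000 at 41% = $21,730.00
Next $40,000 at 35% = $14,000.00
Next $60,500 at 28% = $16,940.00
Next $168,500 at 25% = $42,125.00
Remaining $1,067,850 at 21% = $224,248.50
Fee: $21,730.00 + $14,000.00 + $16,940.00 + $42,125.00 + $224,248.50 = $319,043.50
$319,043.50 is under the $468,000 cap.

$319,043.50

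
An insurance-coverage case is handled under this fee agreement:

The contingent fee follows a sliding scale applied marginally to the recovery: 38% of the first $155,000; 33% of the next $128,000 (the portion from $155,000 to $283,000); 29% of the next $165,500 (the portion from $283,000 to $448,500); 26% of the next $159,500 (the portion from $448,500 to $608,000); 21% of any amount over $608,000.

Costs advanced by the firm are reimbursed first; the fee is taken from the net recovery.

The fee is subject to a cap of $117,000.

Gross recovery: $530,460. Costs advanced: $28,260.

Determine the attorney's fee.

$117,000.00

Fee base (net of costs): $530,460 − $28,260 = $502,200
First $155,000 at 38% = $58,900.00
Next $128,000 at 33% = $42,240.00
Next $165,500 at 29% = $47,995.00
Remaining $53,700 at 26% = $13,962.00
Fee: $58,900.00 + $42,240.00 + $47,995.00 + $13,962.00 = $163,097.00
$163,097.00 exceeds the $117,000 cap, so the fee is capped at $117,000.00.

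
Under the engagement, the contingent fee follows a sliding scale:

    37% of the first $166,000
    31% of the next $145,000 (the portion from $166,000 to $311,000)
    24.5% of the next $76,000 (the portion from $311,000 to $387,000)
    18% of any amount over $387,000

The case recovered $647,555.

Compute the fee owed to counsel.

First $166,000 at 37% = $61,420.00
Next $145,000 at 31% = $44,950.00
Next $76,000 at 24.5% = $18,620.00
Remaining $260,555 at 18% = $46,899.90
Fee: $61,420.00 + $44,950.00 + $18,620.00 + $46,899.90 = $171,889.90

$171,889.90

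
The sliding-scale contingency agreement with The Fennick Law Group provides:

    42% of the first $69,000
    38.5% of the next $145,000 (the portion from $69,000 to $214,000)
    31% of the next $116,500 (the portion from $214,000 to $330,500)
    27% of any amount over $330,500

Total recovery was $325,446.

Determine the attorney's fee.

First $69,000 at 42% = $28,980.00
Next $145,000 at 38.5% = $55,825.00
Remaining $111,446 at 31% = $34,548.26
Fee: $28,980.00 + $55,825.00 + $34,548.26 = $119,353.26

$119,353.26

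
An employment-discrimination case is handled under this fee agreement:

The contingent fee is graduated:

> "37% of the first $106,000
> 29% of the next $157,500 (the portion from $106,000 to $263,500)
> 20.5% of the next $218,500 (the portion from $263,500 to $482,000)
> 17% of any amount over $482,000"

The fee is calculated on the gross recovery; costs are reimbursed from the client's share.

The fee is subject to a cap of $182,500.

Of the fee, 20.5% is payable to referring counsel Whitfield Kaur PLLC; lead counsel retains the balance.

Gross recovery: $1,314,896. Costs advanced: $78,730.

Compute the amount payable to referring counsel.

$37,412.50

Fee base is the gross recovery, $1,314,896; costs are reimbursed separately.
First $106,000 at 37% = $39,220.00
Next $157,500 at 29% = $45,675.00
Next $218,500 at 20.5% = $44,792.50
Remaining $832,896 at 17% = $141,592.32
Fee: $39,220.00 + $45,675.00 + $44,792.50 + $141,592.32 = $271,279.82
$271,279.82 exceeds the $182,500 cap, so the fee is capped at $182,500.00.
Referral share: 20.5% of $182,500.00 = $37,412.50; lead counsel retains $182,500.00 − $37,412.50 = $145,087.50.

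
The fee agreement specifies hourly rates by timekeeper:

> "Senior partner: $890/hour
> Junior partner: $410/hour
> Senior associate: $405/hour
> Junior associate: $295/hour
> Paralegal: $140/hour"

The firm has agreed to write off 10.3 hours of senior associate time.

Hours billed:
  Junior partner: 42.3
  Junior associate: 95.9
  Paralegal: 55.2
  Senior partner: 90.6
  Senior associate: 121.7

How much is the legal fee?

Senior partner: 90.6 × $890 = $80,634.00
Junior partner: 42.3 × $410 = $17,343.00
Senior associate: 121.7 × $405 = $49,288.50
Junior associate: 95.9 × $295 = $28,290.50
Paralegal: 55.2 × $140 = $7,728.00
Subtotal: $183,284.00
Write-off: 10.3 × $405 = $4,171.50
Total: $183,284.00 − $4,171.50 = $179,112.50

$179,112.50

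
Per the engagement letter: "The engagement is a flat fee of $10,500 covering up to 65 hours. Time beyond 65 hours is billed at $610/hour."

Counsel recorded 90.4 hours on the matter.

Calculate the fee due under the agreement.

Flat fee: $10,500.00
Excess hours: 90.4 − 65 = 25.4
Overrun: 25.4 × $610 = $15,494.00
Total: $10,500.00 + $15,494.00 = $25,994.00

$25,994.00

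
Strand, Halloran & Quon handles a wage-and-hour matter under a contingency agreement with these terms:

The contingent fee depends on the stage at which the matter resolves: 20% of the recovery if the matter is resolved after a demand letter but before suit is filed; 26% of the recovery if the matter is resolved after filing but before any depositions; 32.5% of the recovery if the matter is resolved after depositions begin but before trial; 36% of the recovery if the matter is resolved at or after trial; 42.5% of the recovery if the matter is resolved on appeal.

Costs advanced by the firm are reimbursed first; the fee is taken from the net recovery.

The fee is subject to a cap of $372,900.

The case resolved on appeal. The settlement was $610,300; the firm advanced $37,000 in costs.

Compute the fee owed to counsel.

Fee base (net of costs): $610,300 − $37,000 = $573,300
The matter resolved on appeal, so the 42.5% rate applies.
$573,300 × 42.5% = $243,652.50
$243,652.50 is under the $372,900 cap.

$243,652.50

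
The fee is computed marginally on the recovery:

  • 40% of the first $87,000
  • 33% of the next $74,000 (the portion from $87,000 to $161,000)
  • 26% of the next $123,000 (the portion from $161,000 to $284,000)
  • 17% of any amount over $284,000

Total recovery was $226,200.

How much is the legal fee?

$76,172.00

First $87,000 at 40% = $34,800.00
Next $74,000 at 33% = $24,420.00
Remaining $65,200 at 26% = $16,952.00
Fee: $34,800.00 + $24,420.00 + $16,952.00 = $76,172.00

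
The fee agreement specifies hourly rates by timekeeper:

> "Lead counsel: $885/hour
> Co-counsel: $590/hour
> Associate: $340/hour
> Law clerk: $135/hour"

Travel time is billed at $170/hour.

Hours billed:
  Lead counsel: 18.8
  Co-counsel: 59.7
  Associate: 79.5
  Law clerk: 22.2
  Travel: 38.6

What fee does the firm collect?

Lead counsel: 18.8 × $885 = $16,638.00
Co-counsel: 59.7 × $590 = $35,223.00
Associate: 79.5 × $340 = $27,030.00
Law clerk: 22.2 × $135 = $2,997.00
Subtotal: $16,638.00 + $35,223.00 + $27,030.00 + $2,997.00 = $81,888.00
Travel: 38.6 × $170 = $6,562.00
Total: $81,888.00 + $6,562.00 = $88,450.00

$88,450.00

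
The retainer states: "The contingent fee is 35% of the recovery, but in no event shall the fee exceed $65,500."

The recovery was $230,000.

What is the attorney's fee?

35% of $230,000 = $80,500.00
That exceeds the $65,500 cap, so the fee is capped at $65,500.

$65,500.00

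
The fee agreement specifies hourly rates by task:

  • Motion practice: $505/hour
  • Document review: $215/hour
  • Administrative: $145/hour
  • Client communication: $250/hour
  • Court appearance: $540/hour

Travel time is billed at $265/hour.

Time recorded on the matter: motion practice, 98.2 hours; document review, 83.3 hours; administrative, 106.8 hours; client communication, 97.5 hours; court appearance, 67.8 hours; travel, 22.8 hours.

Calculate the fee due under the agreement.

Motion practice: 98.2 × $505 = $49,591.00
Document review: 83.3 × $215 = $17,909.50
Administrative: 106.8 × $145 = $15,486.00
Client communication: 97.5 × $250 = $24,375.00
Court appearance: 67.8 × $540 = $36,612.00
Subtotal: $49,591.00 + $17,909.50 + $15,486.00 + $24,375.00 + $36,612.00 = $143,973.50
Travel: 22.8 × $265 = $6,042.00
Total: $143,973.50 + $6,042.00 = $150,015.50

$150,015.50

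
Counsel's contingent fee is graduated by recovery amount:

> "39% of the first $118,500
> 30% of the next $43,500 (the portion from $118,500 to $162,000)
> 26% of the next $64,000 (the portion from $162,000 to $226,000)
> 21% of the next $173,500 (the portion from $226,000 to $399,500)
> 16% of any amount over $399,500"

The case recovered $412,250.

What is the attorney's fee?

$114,380.00

First $118,500 at 39% = $46,215.00
Next $43,500 at 30% = $13,050.00
Next $64,000 at 26% = $16,640.00
Next $173,500 at 21% = $36,435.00
Remaining $12,750 at 16% = $2,040.00
Fee: $46,215.00 + $13,050.00 + $16,640.00 + $36,435.00 + $2,040.00 = $114,380.00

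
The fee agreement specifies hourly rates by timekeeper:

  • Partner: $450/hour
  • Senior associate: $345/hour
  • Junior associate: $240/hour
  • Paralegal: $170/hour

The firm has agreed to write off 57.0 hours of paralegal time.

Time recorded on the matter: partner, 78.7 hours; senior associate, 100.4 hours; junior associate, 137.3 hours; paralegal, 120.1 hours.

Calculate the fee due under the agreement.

$113,732.00

Partner: 78.7 × $450 = $35,415.00
Senior associate: 100.4 × $345 = $34,638.00
Junior associate: 137.3 × $240 = $32,952.00
Paralegal: 120.1 × $170 = $20,417.00
Subtotal: $123,422.00
Write-off: 57.0 × $170 = $9,690.00
Total: $123,422.00 − $9,690.00 = $113,732.00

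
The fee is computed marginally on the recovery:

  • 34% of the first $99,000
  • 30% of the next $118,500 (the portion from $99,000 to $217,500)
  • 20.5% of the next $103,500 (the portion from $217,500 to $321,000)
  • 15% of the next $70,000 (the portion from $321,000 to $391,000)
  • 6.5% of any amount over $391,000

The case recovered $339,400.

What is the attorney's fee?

$93,187.50

First $99,000 at 34% = $33,660.00
Next $118,500 at 30% = $35,550.00
Next $103,500 at 20.5% = $21,217.50
Remaining $18,400 at 15% = $2,760.00
Fee: $33,660.00 + $35,550.00 + $21,217.50 + $2,760.00 = $93,187.50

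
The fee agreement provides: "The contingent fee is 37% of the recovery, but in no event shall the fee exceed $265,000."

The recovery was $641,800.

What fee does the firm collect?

37% of $641,800 = $237,466.00
That is under the $265,000 cap.

$237,466.00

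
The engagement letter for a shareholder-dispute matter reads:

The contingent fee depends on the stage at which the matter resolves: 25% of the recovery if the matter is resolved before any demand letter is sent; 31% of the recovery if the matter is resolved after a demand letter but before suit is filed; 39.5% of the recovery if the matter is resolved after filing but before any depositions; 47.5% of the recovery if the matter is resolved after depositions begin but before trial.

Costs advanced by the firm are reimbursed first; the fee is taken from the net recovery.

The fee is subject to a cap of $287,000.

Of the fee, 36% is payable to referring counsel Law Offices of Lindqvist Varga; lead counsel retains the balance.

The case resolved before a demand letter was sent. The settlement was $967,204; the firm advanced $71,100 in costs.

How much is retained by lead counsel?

$143,376.64

Fee base (net of costs): $967,204 − $71,100 = $896,104
The matter resolved before a demand letter was sent, so the 25% rate applies.
$896,104 × 25% = $224,026.00
$224,026.00 is under the $287,000 cap.
Referral share: 36% of $224,026.00 = $80,649.36; lead counsel retains $224,026.00 − $80,649.36 = $143,376.64.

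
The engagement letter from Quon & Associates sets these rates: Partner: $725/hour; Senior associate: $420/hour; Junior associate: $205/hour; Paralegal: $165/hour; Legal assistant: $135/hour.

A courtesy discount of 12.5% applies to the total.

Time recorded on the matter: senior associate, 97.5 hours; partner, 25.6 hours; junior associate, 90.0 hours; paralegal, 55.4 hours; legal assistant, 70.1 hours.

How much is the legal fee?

$84,493.94

Partner: 25.6 × $725 = $18,560.00
Senior associate: 97.5 × $420 = $40,950.00
Junior associate: 90.0 × $205 = $18,450.00
Paralegal: 55.4 × $165 = $9,141.00
Legal assistant: 70.1 × $135 = $9,463.50
Subtotal: $96,564.50
Less 12.5% discount: −$12,070.56
Total: $96,564.50 − $12,070.56 = $84,493.94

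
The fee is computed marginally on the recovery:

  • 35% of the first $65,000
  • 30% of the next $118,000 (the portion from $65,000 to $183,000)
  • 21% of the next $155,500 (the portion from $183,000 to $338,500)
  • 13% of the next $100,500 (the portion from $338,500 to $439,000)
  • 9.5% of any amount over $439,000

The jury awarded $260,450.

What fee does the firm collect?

First $65,000 at 35% = $22,750.00
Next $118,000 at 30% = $35,400.00
Remaining $77,450 at 21% = $16,264.50
Fee: $22,750.00 + $35,400.00 + $16,264.50 = $74,414.50

$74,414.50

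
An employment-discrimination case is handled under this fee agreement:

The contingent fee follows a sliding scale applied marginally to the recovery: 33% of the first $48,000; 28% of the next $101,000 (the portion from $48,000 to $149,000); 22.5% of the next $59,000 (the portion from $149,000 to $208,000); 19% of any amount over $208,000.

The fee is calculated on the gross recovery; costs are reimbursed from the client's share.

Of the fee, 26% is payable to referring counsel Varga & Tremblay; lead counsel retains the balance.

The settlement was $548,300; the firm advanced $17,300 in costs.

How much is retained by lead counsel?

$90,318.48

Fee base is the gross recovery, $548,300; costs are reimbursed separately.
First $48,000 at 33% = $15,840.00
Next $101,000 at 28% = $28,280.00
Next $59,000 at 22.5% = $13,275.00
Remaining $340,300 at 19% = $64,657.00
Fee: $15,840.00 + $28,280.00 + $13,275.00 + $64,657.00 = $122,052.00
Referral share: 26% of $122,052.00 = $31,733.52; lead counsel retains $122,052.00 − $31,733.52 = $90,318.48.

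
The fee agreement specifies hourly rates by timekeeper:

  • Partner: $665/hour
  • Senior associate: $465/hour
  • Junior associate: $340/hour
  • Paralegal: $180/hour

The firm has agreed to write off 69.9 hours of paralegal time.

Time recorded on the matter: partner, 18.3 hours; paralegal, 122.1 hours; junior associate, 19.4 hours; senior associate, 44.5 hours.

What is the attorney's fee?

Partner: 18.3 × $665 = $12,169.50
Senior associate: 44.5 × $465 = $20,692.50
Junior associate: 19.4 × $340 = $6,596.00
Paralegal: 122.1 × $180 = $21,978.00
Subtotal: $61,436.00
Write-off: 69.9 × $180 = $12,582.00
Total: $61,436.00 − $12,582.00 = $48,854.00

$48,854.00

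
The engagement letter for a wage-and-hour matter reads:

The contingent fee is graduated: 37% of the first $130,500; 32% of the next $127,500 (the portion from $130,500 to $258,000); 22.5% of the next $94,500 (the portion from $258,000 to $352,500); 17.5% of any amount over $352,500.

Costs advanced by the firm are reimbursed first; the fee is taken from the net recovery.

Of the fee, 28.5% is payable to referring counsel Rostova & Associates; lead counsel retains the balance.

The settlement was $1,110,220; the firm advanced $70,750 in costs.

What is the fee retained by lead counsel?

Fee base (net of costs): $1,110,220 − $70,750 = $1,039,470
First $130,500 at 37% = $48,285.00
Next $127,500 at 32% = $40,800.00
Next $94,500 at 22.5% = $21,262.50
Remaining $686,970 at 17.5% = $120,219.75
Fee: $48,285.00 + $40,800.00 + $21,262.50 + $120,219.75 = $230,567.25
Referral share: 28.5% of $230,567.25 = $65,711.67; lead counsel retains $230,567.25 − $65,711.67 = $164,855.58.

$164,855.58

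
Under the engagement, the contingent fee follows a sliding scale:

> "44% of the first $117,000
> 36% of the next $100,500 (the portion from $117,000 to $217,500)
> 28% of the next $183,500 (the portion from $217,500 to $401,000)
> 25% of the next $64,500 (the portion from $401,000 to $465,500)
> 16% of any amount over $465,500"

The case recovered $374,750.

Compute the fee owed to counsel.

First $117,000 at 44% = $51,480.00
Next $100,500 at 36% = $36,180.00
Remaining $157,250 at 28% = $44,030.00
Fee: $51,480.00 + $36,180.00 + $44,030.00 = $131,690.00

$131,690.00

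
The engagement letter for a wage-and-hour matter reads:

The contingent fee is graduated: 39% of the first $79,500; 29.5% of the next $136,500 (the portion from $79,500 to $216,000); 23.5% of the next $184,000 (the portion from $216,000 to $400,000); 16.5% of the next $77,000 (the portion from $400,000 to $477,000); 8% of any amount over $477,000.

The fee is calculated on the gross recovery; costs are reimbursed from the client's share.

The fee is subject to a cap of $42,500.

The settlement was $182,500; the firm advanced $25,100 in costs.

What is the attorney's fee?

$42,500.00

Fee base is the gross recovery, $182,500; costs are reimbursed separately.
First $79,500 at 39% = $31,005.00
Remaining $103,000 at 29.5% = $30,385.00
Fee: $31,005.00 + $30,385.00 = $61,390.00
$61,390.00 exceeds the $42,500 cap, so the fee is capped at $42,500.00.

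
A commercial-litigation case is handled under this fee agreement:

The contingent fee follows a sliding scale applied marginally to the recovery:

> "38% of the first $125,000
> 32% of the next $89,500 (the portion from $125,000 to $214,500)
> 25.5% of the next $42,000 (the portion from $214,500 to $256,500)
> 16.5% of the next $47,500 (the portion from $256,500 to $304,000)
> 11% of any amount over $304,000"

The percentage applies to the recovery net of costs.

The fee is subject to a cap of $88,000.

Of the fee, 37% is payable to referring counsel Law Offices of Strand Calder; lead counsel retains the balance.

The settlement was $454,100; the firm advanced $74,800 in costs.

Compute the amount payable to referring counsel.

Fee base (net of costs): $454,100 − $74,800 = $379,300
First $125,000 at 38% = $47,500.00
Next $89,500 at 32% = $28,640.00
Next $42,000 at 25.5% = $10,710.00
Next $47,500 at 16.5% = $7,837.50
Remaining $75,300 at 11% = $8,283.00
Fee: $47,500.00 + $28,640.00 + $10,710.00 + $7,837.50 + $8,283.00 = $102,970.50
$102,970.50 exceeds the $88,000 cap, so the fee is capped at $88,000.00.
Referral share: 37% of $88,000.00 = $32,560.00; lead counsel retains $88,000.00 − $32,560.00 = $55,440.00.

$32,560.00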